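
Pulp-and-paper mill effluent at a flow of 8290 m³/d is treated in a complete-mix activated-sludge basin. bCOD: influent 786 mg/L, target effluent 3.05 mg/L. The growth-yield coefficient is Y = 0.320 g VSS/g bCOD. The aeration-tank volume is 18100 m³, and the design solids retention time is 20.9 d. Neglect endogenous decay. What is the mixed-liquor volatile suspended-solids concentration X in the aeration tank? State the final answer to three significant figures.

Without decay, X = Y Q (S₀−S) θ_c / V = 0.320 × 8290 × (786 − 3.05) × 20.9 / 18100 = 2398 mg/L.

X ≈ 2400 mg/L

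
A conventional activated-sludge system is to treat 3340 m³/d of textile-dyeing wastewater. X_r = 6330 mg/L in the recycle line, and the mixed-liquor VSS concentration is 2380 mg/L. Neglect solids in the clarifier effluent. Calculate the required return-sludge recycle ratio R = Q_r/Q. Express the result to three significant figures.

R ≈ 0.603

R = Q_r/Q = X/(X_r − X) = 2380 / (6330 − 2380) = 0.6025.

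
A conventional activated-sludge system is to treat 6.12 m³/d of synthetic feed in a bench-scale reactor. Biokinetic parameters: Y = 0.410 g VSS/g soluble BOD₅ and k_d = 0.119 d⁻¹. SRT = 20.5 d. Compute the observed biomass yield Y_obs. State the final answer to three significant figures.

Observed yield with endogenous decay: Y_obs = Y / (1 + k_d·θ_c) = 0.410 / (1 + 0.119 × 20.5) = 0.410 / 3.439 = 0.1192 g VSS/g soluble BOD₅.

Y_obs ≈ 0.119 g VSS/g soluble BOD₅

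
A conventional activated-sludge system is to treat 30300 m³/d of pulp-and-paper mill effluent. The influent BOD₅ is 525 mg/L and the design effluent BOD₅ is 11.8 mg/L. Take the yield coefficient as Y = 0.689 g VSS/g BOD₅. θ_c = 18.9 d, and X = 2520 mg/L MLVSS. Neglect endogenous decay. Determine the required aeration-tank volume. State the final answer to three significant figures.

With k_d = 0 the design equation reduces to V = Y Q (S₀−S) θ_c / X = 0.689 × 30300 × (525 − 11.8) × 18.9 / 2520 = 80354 m³.

V ≈ 80400 m³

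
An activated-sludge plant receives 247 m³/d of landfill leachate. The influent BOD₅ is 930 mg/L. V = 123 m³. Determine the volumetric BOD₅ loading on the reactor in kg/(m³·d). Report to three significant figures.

Applied BOD₅ load per unit volume = Q·S₀/V = (247 × 930/1000)/123.0 = 1.868 kg BOD₅·m⁻³·d⁻¹.

L_v ≈ 1.87 kg BOD₅/(m³·d)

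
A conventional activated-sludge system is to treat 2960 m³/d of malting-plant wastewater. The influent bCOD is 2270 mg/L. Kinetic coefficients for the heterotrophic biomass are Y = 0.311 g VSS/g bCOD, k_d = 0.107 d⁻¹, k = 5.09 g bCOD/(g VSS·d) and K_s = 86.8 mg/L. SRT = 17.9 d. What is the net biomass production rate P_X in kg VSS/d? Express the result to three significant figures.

P_X ≈ 714 kg VSS/d

Effluent substrate depends only on kinetics and SRT: S = K_s(1 + k_d θ_c) / [θ_c(Yk − k_d) − 1] = 86.8 × (1 + 0.107 × 17.9) / [17.9 × (0.311 × 5.09 − 0.107) − 1] = 253.0 / 25.42 = 9.955 mg/L.
Correct the yield for decay: Y_obs = Y/(1 + k_d θ_c) = 0.311 / (1 + 0.107 × 17.9) = 0.311 / 2.915 = 0.1067.
Mass of bCOD removed per day: Q(S₀ − S) = 2960 × 2260 g/m³ = 6690 kg/d.
Biomass produced: P_X = Y_obs·Q·ΔS = 0.1067 × 6690 ≈ 713.7 kg VSS/d.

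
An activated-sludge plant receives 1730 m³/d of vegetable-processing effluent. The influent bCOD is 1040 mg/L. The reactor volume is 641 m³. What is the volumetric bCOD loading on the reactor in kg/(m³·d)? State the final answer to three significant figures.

L_v = Q S₀ / V = 1730 × 1040 × 10⁻³ / 641.0 = 2.807 kg/(m³·d).

L_v ≈ 2.81 kg bCOD/(m³·d)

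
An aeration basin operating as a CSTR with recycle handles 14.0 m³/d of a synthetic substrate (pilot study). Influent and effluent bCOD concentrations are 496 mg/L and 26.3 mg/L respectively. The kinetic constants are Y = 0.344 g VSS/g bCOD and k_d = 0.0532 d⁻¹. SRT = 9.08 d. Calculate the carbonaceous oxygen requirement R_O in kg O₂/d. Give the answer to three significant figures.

R_O ≈ 4.41 kg O₂/d

The observed yield is Y_obs = Y/(1 + k_d·θ_c) = 0.344 / (1 + 0.0532 × 9.08) = 0.344 / 1.483 = 0.2320 g VSS per g bCOD removed.
Substrate removed = Q·(S₀ − S) = 14.0 m³/d × (496 − 26.3) g/m³ = 6.58×10^3 g/d = 6.576 kg/d.
Net sludge production P_X = 0.2320 × 6.576 = 1.525 kg VSS/d.
R_O = Q·(S₀ − S) − 1.42·P_X = 6.576 − 1.42 × 1.525 = 4.410 kg O₂/d.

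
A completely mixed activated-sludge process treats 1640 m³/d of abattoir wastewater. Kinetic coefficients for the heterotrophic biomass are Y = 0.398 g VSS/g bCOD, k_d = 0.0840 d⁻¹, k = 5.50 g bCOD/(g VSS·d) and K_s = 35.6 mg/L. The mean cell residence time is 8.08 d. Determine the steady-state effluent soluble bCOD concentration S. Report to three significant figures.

S ≈ 3.73 mg/L

Effluent substrate depends only on kinetics and SRT: S = K_s(1 + k_d θ_c) / [θ_c(Yk − k_d) − 1] = 35.6 × (1 + 0.0840 × 8.08) / [8.08 × (0.398 × 5.50 − 0.0840) − 1] = 59.76 / 16.01 = 3.733 mg/L.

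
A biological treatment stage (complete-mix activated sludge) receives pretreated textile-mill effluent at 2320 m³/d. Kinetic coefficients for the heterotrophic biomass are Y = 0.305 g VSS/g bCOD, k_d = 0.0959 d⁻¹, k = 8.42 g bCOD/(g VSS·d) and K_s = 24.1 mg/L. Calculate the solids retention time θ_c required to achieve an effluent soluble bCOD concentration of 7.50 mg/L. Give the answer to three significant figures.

θ_c ≈ 1.95 d

At the target effluent, Y k S/(K_s+S) = 0.305×8.42×7.50/31.60 = 0.6095 d⁻¹.
1/θ_c = 0.6095 − 0.0959 = 0.5136 d⁻¹, so θ_c = 1.947 d.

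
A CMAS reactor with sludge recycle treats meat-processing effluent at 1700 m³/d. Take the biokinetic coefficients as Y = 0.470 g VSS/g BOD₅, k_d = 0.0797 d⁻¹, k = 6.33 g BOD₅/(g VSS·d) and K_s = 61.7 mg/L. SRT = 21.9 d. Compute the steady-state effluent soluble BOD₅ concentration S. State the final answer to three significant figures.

From the Monod/SRT balance for a CMAS, S = K_s·(1+k_d θ_c)/[θ_c·(Y k − k_d) − 1] = 61.7 × (1 + 0.0797 × 21.9) / [21.9 × (0.470 × 6.33 − 0.0797) − 1] = 169.4 / 62.41 = 2.714 mg/L.

S ≈ 2.71 mg/L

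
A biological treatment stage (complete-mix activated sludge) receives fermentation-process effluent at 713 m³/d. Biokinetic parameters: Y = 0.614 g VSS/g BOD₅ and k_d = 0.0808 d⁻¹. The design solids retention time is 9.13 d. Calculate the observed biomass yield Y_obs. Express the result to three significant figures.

Y_obs ≈ 0.353 g VSS/g BOD₅

Correct the yield for decay: Y_obs = Y/(1 + k_d θ_c) = 0.614 / (1 + 0.0808 × 9.13) = 0.614 / 1.738 = 0.3533.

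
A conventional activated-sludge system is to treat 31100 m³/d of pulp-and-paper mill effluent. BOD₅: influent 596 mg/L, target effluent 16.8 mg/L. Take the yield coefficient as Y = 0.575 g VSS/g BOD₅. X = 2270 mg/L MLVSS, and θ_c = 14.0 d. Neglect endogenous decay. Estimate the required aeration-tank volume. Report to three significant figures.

With k_d = 0 the design equation reduces to V = Y Q (S₀−S) θ_c / X = 0.575 × 31100 × (596 − 16.8) × 14.0 / 2270 = 63879 m³.

V ≈ 63900 m³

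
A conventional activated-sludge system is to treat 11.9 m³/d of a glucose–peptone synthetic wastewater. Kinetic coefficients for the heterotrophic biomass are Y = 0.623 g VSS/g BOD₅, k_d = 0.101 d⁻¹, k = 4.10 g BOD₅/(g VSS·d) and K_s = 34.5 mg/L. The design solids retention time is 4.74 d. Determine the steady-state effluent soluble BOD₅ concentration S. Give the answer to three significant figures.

Effluent substrate depends only on kinetics and SRT: S = K_s(1 + k_d θ_c) / [θ_c(Yk − k_d) − 1] = 34.5 × (1 + 0.101 × 4.74) / [4.74 × (0.623 × 4.10 − 0.101) − 1] = 51.02 / 10.63 = 4.800 mg/L.

S ≈ 4.80 mg/L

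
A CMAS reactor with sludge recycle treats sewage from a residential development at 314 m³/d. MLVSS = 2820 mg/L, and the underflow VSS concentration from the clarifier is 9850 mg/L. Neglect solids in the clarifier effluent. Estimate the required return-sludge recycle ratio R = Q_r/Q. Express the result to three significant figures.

Mass balance around the secondary clarifier (neglecting effluent solids): R = X / (X_r − X) = 2820 / (9850 − 2820) = 0.4011.

R ≈ 0.401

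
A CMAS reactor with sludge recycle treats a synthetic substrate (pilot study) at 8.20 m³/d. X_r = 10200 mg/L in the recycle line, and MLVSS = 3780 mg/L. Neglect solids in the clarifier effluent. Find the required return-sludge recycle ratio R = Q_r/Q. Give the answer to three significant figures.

R ≈ 0.589

Solids balance on the clarifier gives (1+R)X = R·X_r, so R = X/(X_r − X) = 3780 / (10200 − 3780) = 0.5888.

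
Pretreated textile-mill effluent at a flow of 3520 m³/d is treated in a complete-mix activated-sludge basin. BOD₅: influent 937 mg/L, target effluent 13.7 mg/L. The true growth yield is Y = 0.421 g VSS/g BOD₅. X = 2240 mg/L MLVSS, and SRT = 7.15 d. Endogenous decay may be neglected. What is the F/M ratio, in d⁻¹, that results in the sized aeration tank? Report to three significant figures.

Biomass mass balance (decay neglected): V·X = Y·Q·(S₀ − S)·θ_c, so V = 0.421 × 3520 × (937 − 13.7) × 7.15 / 2240 = 4367 m³.
F/M = applied load / biomass = Q·S₀/(V·X) = 3520 × 937 / (4367 × 2240) = 0.3371 d⁻¹.

F/M ≈ 0.337 d⁻¹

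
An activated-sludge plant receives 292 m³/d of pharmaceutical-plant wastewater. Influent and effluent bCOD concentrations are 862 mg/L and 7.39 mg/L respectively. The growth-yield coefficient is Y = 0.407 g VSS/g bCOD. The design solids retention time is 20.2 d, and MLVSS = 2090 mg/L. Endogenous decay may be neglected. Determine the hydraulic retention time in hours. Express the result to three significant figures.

With k_d = 0 the design equation reduces to V = Y Q (S₀−S) θ_c / X = 0.407 × 292 × (862 − 7.39) × 20.2 / 2090 = 981.6 m³.
HRT = V/Q = 981.6 m³ / 292 m³·d⁻¹ = 3.362 d × 24 = 80.68 h.

τ ≈ 80.7 h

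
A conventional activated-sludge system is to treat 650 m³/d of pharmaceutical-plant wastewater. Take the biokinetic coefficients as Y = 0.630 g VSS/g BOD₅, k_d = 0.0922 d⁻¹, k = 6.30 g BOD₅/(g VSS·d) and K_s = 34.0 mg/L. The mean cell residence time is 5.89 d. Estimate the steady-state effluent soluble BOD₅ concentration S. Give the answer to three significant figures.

S ≈ 2.40 mg/L

For a completely mixed reactor with recycle the Lawrence–McCarty relation gives S = K_s·(1 + k_d·θ_c) / [θ_c·(Y·k − k_d) − 1] = 34.0 × (1 + 0.0922 × 5.89) / [5.89 × (0.630 × 6.30 − 0.0922) − 1] = 52.46 / 21.83 = 2.403 mg/L.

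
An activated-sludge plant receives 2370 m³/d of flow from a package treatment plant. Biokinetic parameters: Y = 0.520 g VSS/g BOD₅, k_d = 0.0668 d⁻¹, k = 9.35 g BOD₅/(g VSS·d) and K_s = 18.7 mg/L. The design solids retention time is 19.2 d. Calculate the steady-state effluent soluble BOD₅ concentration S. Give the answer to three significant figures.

S ≈ 0.469 mg/L

Effluent substrate depends only on kinetics and SRT: S = K_s(1 + k_d θ_c) / [θ_c(Yk − k_d) − 1] = 18.7 × (1 + 0.0668 × 19.2) / [19.2 × (0.520 × 9.35 − 0.0668) − 1] = 42.68 / 91.07 = 0.4687 mg/L.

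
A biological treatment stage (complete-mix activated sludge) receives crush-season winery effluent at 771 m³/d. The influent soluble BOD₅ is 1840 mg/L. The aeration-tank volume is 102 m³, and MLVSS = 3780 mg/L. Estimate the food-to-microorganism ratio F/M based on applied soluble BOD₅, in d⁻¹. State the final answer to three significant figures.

F/M ≈ 3.68 d⁻¹

F/M = Q·S₀ / (V·X) = 771 × 1840 / (102.0 × 3780) = 3.679 g soluble BOD₅·(g VSS·d)⁻¹.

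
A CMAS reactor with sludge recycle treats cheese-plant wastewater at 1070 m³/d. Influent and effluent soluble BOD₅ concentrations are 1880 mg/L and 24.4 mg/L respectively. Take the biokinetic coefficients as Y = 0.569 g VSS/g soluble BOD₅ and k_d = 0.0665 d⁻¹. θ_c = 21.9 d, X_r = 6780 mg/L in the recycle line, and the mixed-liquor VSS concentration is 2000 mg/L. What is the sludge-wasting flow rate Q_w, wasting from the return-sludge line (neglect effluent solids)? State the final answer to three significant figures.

Steady-state biomass mass balance: V·X·(1 + k_d·θ_c) = Y·Q·(S₀ − S)·θ_c, so V = 0.569 × 1070 × (1880 − 24.4) × 21.9 / [2000 × (1 + 0.0665 × 21.9)] = 2.47×10^7 / 4913 = 5036 m³.
Wasting from the return line (neglecting effluent solids): Q_w = V·X / (θ_c·X_r) = 5036 × 2000 / (21.9 × 6780) = 67.84 m³/d.

Q_w ≈ 67.8 m³/d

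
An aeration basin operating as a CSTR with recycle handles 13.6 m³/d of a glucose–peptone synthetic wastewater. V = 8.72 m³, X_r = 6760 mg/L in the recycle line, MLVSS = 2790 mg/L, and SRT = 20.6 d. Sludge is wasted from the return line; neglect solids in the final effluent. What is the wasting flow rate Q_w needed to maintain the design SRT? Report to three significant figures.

Q_w ≈ 0.175 m³/d

Wasting from the return line (neglecting effluent solids): Q_w = V·X / (θ_c·X_r) = 8.720 × 2790 / (20.6 × 6760) = 0.1747 m³/d.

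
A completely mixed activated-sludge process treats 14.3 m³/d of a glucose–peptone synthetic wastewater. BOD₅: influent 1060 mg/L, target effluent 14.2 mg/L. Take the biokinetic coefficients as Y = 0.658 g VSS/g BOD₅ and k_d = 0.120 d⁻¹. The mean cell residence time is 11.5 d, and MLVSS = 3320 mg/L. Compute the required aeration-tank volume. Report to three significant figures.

Rearranging the biomass balance for a CMAS with decay, V = Y·Q·ΔS·θ_c / [X·(1+k_d θ_c)] = 0.658 × 14.3 × (1060 − 14.2) × 11.5 / [3320 × (1 + 0.120 × 11.5)] = 1.13×10^5 / 7902 = 14.32 m³.

V ≈ 14.3 m³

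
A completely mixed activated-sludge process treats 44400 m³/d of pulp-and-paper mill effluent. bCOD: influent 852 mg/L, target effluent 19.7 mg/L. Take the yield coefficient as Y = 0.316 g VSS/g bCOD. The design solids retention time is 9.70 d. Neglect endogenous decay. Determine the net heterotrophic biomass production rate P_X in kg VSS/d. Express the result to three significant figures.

P_X ≈ 11700 kg VSS/d

With endogenous decay neglected, the observed yield equals the true yield: Y_obs = Y = 0.316 g VSS/g bCOD.
Substrate removed = Q·(S₀ − S) = 44400 m³/d × (852 − 19.7) g/m³ = 3.7×10^7 g/d = 36954 kg/d.
Biomass produced: P_X = Y_obs·Q·ΔS = 0.3160 × 36954 ≈ 11678 kg VSS/d.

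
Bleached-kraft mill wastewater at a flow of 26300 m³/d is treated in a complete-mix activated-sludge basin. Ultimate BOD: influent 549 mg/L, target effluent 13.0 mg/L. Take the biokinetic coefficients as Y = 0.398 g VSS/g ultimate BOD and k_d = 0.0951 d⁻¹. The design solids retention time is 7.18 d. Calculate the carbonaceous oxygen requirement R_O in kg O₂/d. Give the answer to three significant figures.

R_O ≈ 9360 kg O₂/d

Y_obs = Y / (1 + k_d θ_c) = 0.398 / (1 + 0.0951 × 7.18) = 0.398 / 1.683 = 0.2365.
Q·(S₀ − S) = 26300 × (549 − 13.0) × 10⁻³ = 14097 kg/d removed.
Net sludge production P_X = 0.2365 × 14097 = 3334 kg VSS/d.
Carbonaceous O₂ demand = substrate oxidised − cell-mass equivalent = 14097 − 1.42 × 3334 = 9363 kg O₂/d.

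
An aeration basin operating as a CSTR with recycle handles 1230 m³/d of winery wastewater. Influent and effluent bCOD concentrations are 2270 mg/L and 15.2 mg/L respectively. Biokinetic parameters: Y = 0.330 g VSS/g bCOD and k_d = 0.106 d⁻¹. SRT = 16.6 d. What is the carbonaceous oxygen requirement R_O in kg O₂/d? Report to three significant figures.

Observed yield with endogenous decay: Y_obs = Y / (1 + k_d·θ_c) = 0.330 / (1 + 0.106 × 16.6) = 0.330 / 2.760 = 0.1196 g VSS/g bCOD.
Q·(S₀ − S) = 1230 × (2270 − 15.2) × 10⁻³ = 2773 kg/d removed.
Biomass synthesised: P_X = Y_obs × 2773 = 331.7 kg VSS/d.
R_O = Q·(S₀ − S) − 1.42·P_X = 2773 − 1.42 × 331.7 = 2302 kg O₂/d.

R_O ≈ 2300 kg O₂/d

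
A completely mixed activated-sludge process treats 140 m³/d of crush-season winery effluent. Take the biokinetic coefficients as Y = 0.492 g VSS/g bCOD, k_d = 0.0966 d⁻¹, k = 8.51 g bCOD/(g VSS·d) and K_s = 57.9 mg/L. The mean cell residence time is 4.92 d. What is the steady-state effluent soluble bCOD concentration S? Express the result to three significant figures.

S ≈ 4.47 mg/L

From the Monod/SRT balance for a CMAS, S = K_s·(1+k_d θ_c)/[θ_c·(Y k − k_d) − 1] = 57.9 × (1 + 0.0966 × 4.92) / [4.92 × (0.492 × 8.51 − 0.0966) − 1] = 85.42 / 19.12 = 4.466 mg/L.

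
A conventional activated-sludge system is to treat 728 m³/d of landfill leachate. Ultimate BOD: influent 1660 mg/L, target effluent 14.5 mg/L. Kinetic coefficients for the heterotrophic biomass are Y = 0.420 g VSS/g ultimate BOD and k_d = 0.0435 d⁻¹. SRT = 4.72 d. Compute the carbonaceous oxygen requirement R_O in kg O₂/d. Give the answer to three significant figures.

R_O ≈ 605 kg O₂/d

Observed yield with endogenous decay: Y_obs = Y / (1 + k_d·θ_c) = 0.420 / (1 + 0.0435 × 4.72) = 0.420 / 1.205 = 0.3485 g VSS/g ultimate BOD.
ΔS = 1660 − 14.5 = 1646 mg/L, so the substrate removal rate is 728 × 1646/1000 = 1198 kg ultimate BOD/d.
Biomass synthesised: P_X = Y_obs × 1198 = 417.4 kg VSS/d.
Carbonaceous O₂ demand = substrate oxidised − cell-mass equivalent = 1198 − 1.42 × 417.4 = 605.2 kg O₂/d.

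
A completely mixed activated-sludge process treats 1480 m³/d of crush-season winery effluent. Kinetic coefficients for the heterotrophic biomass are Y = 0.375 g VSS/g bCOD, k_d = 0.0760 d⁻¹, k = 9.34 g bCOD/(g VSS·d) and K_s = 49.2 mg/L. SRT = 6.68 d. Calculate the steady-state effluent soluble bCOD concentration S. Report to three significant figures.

From the Monod/SRT balance for a CMAS, S = K_s·(1+k_d θ_c)/[θ_c·(Y k − k_d) − 1] = 49.2 × (1 + 0.0760 × 6.68) / [6.68 × (0.375 × 9.34 − 0.0760) − 1] = 74.18 / 21.89 = 3.389 mg/L.

S ≈ 3.39 mg/L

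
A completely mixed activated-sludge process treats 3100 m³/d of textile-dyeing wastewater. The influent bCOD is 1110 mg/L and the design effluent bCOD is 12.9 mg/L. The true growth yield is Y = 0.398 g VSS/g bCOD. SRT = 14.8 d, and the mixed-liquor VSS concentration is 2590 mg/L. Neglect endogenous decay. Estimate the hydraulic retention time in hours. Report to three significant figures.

With k_d = 0 the design equation reduces to V = Y Q (S₀−S) θ_c / X = 0.398 × 3100 × (1110 − 12.9) × 14.8 / 2590 = 7735 m³.
Hydraulic retention time τ = V/Q = 7735 / 3100 = 2.495 d = 59.88 h.

τ ≈ 59.9 h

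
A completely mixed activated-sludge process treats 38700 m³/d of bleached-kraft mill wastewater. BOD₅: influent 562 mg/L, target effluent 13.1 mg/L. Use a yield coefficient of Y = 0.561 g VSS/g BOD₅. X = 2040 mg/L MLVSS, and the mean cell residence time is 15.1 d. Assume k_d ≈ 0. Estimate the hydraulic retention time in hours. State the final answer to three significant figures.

τ ≈ 54.7 h

V·X = Y·Q·ΔS·θ_c gives V = 0.561 × 38700 × (562 − 13.1) × 15.1 / 2040 = 88209 m³.
τ = V/Q = 88209/38700 = 2.279 d, or 54.70 h.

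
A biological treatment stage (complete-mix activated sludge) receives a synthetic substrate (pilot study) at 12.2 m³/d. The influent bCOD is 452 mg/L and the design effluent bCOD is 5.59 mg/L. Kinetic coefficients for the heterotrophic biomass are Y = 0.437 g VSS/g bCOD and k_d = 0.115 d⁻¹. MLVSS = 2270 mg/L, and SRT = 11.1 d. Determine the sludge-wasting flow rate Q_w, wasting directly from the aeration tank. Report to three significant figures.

Q_w ≈ 0.461 m³/d

Rearranging the biomass balance for a CMAS with decay, V = Y·Q·ΔS·θ_c / [X·(1+k_d θ_c)] = 0.437 × 12.2 × (452 − 5.59) × 11.1 / [2270 × (1 + 0.115 × 11.1)] = 2.64×10^4 / 5168 = 5.112 m³.
With mixed-liquor wasting, θ_c = V/Q_w, so Q_w = V/θ_c = 5.112/11.1 = 0.4606 m³/d.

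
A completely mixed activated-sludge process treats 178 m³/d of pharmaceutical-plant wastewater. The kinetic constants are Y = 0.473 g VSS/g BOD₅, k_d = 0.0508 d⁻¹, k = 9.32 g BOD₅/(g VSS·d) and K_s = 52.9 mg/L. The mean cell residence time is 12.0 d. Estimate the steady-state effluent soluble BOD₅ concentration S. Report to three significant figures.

For a completely mixed reactor with recycle the Lawrence–McCarty relation gives S = K_s·(1 + k_d·θ_c) / [θ_c·(Y·k − k_d) − 1] = 52.9 × (1 + 0.0508 × 12.0) / [12.0 × (0.473 × 9.32 − 0.0508) − 1] = 85.15 / 51.29 = 1.660 mg/L.

S ≈ 1.66 mg/L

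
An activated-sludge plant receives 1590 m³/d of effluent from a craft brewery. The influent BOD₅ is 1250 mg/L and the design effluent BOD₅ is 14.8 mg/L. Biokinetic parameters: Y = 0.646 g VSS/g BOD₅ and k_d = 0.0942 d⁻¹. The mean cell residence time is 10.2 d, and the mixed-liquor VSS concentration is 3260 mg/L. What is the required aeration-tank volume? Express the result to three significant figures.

V ≈ 2020 m³

Steady-state biomass mass balance: V·X·(1 + k_d·θ_c) = Y·Q·(S₀ − S)·θ_c, so V = 0.646 × 1590 × (1250 − 14.8) × 10.2 / [3260 × (1 + 0.0942 × 10.2)] = 1.29×10^7 / 6392 = 2024 m³.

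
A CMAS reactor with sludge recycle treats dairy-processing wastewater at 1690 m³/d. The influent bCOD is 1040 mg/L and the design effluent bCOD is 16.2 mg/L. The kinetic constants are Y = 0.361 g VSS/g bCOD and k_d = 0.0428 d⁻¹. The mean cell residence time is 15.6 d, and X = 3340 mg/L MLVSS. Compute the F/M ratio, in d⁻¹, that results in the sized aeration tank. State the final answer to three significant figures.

F/M ≈ 0.301 d⁻¹

From the SRT design equation V = Y Q (S₀−S) θ_c / [X (1 + k_d θ_c)] = 0.361 × 1690 × (1040 − 16.2) × 15.6 / [3340 × (1 + 0.0428 × 15.6)] = 9.74×10^6 / 5570 = 1749 m³.
F/M = applied load / biomass = Q·S₀/(V·X) = 1690 × 1040 / (1749 × 3340) = 0.3008 d⁻¹.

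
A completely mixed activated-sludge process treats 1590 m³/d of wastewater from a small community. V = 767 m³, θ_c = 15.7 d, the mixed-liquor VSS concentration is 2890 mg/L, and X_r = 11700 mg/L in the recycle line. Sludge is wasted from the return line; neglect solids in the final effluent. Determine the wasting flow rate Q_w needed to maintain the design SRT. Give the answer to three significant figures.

Q_w ≈ 12.1 m³/d

θ_c = V·X/(Q_w·X_r) when wasting from the recycle, so Q_w = V·X/(θ_c·X_r) = 767.0 × 2890 / (15.7 × 11700) = 12.07 m³/d.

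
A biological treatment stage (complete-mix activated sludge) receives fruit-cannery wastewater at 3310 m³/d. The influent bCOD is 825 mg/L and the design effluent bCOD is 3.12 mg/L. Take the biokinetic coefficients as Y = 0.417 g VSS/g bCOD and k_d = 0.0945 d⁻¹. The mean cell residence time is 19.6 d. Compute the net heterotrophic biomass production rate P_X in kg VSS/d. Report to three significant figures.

Observed yield with endogenous decay: Y_obs = Y / (1 + k_d·θ_c) = 0.417 / (1 + 0.0945 × 19.6) = 0.417 / 2.852 = 0.1462 g VSS/g bCOD.
Mass of bCOD removed per day: Q(S₀ − S) = 3310 × 821.9 g/m³ = 2720 kg/d.
Net biomass production P_X = Y_obs × Q·(S₀ − S) = 0.1462 × 2720 = 397.7 kg VSS/d.

P_X ≈ 398 kg VSS/d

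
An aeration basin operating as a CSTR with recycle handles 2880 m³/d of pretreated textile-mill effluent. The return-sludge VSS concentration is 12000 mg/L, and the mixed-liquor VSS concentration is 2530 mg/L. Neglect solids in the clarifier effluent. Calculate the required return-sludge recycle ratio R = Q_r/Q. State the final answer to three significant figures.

R ≈ 0.267

Mass balance around the secondary clarifier (neglecting effluent solids): R = X / (X_r − X) = 2530 / (12000 − 2530) = 0.2672.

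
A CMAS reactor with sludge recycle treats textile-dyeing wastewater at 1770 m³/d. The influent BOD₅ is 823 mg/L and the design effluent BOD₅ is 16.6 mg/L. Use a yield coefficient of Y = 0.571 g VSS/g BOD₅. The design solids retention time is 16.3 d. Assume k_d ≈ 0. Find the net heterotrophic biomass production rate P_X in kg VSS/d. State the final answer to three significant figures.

P_X ≈ 815 kg VSS/d

Since k_d ≈ 0, Y_obs = Y = 0.571 g VSS/g BOD₅.
Q·(S₀ − S) = 1770 × (823 − 16.6) × 10⁻³ = 1427 kg/d removed.
So the net sludge growth is P_X = 0.5710 × 1427 = 815.0 kg VSS/d.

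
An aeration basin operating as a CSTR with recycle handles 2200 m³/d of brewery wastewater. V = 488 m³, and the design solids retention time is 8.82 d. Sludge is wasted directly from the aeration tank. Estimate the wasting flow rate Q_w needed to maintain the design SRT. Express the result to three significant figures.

Q_w ≈ 55.3 m³/d

For wasting at MLVSS concentration, Q_w = V/θ_c = 488.0/8.82 = 55.33 m³/d.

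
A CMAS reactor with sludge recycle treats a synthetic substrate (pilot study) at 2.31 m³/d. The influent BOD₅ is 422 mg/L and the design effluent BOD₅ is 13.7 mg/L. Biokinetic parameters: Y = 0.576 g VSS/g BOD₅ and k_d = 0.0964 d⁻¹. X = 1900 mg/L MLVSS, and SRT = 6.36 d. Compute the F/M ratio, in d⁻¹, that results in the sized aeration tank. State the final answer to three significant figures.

From the SRT design equation V = Y Q (S₀−S) θ_c / [X (1 + k_d θ_c)] = 0.576 × 2.31 × (422 − 13.7) × 6.36 / [1900 × (1 + 0.0964 × 6.36)] = 3.46×10^3 / 3065 = 1.127 m³.
F/M = Q·S₀ / (V·X) = 2.31 × 422 / (1.127 × 1900) = 0.4551 g BOD₅·(g VSS·d)⁻¹.

F/M ≈ 0.455 d⁻¹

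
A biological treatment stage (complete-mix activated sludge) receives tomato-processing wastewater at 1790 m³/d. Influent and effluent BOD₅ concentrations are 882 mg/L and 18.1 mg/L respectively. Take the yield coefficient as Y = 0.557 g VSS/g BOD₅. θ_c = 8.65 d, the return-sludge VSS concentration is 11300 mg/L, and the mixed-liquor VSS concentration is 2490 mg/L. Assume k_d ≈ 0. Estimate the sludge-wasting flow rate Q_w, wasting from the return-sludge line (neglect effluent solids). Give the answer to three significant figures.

Biomass mass balance (decay neglected): V·X = Y·Q·(S₀ − S)·θ_c, so V = 0.557 × 1790 × (882 − 18.1) × 8.65 / 2490 = 2992 m³.
Q_w = (V·X)/(θ_c X_r) = 2992 × 2490 / (8.65 × 11300) = 76.22 m³/d.

Q_w ≈ 76.2 m³/d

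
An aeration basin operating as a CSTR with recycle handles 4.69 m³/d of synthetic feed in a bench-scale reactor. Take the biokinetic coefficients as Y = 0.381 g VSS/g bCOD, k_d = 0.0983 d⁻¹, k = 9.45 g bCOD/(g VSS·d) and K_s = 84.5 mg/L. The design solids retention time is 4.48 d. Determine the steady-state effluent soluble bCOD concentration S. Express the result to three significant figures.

S ≈ 8.29 mg/L

Effluent substrate depends only on kinetics and SRT: S = K_s(1 + k_d θ_c) / [θ_c(Yk − k_d) − 1] = 84.5 × (1 + 0.0983 × 4.48) / [4.48 × (0.381 × 9.45 − 0.0983) − 1] = 121.7 / 14.69 = 8.286 mg/L.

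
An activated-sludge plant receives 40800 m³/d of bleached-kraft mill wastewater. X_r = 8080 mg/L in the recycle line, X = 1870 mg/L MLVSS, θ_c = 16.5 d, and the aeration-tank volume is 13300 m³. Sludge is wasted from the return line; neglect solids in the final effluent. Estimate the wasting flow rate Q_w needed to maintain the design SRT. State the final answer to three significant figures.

Q_w = (V·X)/(θ_c X_r) = 13300 × 1870 / (16.5 × 8080) = 186.6 m³/d.

Q_w ≈ 187 m³/d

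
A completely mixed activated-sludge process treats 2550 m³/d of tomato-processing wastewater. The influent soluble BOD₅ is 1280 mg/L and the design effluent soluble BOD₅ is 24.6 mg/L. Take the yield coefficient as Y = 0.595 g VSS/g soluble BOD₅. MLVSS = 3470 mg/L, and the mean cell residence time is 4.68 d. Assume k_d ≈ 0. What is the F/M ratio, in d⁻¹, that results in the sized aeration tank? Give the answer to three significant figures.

F/M ≈ 0.366 d⁻¹

Biomass mass balance (decay neglected): V·X = Y·Q·(S₀ − S)·θ_c, so V = 0.595 × 2550 × (1280 − 24.6) × 4.68 / 3470 = 2569 m³.
Food-to-microorganism ratio F/M = Q S₀ / (V X) = 2550 × 1280 / (2569 × 3470) = 0.3662 d⁻¹.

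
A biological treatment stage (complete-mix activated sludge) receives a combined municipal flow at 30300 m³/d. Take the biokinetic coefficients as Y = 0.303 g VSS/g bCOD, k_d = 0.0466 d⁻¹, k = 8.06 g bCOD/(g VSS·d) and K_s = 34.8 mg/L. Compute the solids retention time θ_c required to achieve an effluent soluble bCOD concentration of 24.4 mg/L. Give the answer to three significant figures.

From 1/θ_c = Y·k·S/(K_s + S) − k_d: Y·k·S/(K_s+S) = 0.303 × 8.06 × 24.4 / (34.8 + 24.4) = 1.007 d⁻¹.
1/θ_c = 1.007 − 0.0466 = 0.9600 d⁻¹, so θ_c = 1.042 d.

θ_c ≈ 1.04 d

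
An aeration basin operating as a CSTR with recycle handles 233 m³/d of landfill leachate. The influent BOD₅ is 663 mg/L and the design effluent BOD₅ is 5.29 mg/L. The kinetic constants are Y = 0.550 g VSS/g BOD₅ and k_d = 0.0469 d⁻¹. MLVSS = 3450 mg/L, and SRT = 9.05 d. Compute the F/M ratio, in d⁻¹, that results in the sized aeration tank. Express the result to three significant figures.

F/M ≈ 0.288 d⁻¹

Steady-state biomass mass balance: V·X·(1 + k_d·θ_c) = Y·Q·(S₀ − S)·θ_c, so V = 0.550 × 233 × (663 − 5.29) × 9.05 / [3450 × (1 + 0.0469 × 9.05)] = 7.63×10^5 / 4914 = 155.2 m³.
F/M = Q·S₀ / (V·X) = 233 × 663 / (155.2 × 3450) = 0.2885 g BOD₅·(g VSS·d)⁻¹.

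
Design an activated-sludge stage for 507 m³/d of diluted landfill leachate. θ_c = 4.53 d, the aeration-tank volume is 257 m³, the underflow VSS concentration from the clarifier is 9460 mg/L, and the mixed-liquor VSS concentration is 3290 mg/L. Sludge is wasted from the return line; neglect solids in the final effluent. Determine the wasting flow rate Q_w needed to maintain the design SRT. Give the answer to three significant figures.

Q_w ≈ 19.7 m³/d

Wasting from the return line (neglecting effluent solids): Q_w = V·X / (θ_c·X_r) = 257.0 × 3290 / (4.53 × 9460) = 19.73 m³/d.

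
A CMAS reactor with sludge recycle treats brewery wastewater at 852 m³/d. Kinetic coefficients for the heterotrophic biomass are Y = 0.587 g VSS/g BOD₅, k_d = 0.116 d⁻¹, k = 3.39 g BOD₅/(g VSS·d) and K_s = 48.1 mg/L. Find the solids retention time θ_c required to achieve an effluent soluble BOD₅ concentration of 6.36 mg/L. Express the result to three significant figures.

θ_c ≈ 8.59 d

At the target effluent, Y k S/(K_s+S) = 0.587×3.39×6.36/54.46 = 0.2324 d⁻¹.
θ_c = 1/(μ − k_d) = 1/(0.2324 − 0.116) = 1/0.1164 = 8.592 d.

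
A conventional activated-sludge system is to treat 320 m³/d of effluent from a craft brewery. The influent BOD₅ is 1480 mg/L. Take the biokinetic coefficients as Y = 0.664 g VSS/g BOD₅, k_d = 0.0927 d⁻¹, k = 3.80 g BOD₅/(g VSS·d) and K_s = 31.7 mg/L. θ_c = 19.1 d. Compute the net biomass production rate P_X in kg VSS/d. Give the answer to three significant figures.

Effluent substrate depends only on kinetics and SRT: S = K_s(1 + k_d θ_c) / [θ_c(Yk − k_d) − 1] = 31.7 × (1 + 0.0927 × 19.1) / [19.1 × (0.664 × 3.80 − 0.0927) − 1] = 87.83 / 45.42 = 1.934 mg/L.
Observed yield with endogenous decay: Y_obs = Y / (1 + k_d·θ_c) = 0.664 / (1 + 0.0927 × 19.1) = 0.664 / 2.771 = 0.2397 g VSS/g BOD₅.
Mass of BOD₅ removed per day: Q(S₀ − S) = 320 × 1478 g/m³ = 473.0 kg/d.
Biomass produced: P_X = Y_obs·Q·ΔS = 0.2397 × 473.0 ≈ 113.4 kg VSS/d.

P_X ≈ 113 kg VSS/d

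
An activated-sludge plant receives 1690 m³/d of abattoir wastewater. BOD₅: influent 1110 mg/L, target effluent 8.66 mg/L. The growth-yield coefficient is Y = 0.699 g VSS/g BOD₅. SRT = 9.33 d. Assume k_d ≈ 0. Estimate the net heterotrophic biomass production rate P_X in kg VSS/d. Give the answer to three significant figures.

P_X ≈ 1300 kg VSS/d

Since k_d ≈ 0, Y_obs = Y = 0.699 g VSS/g BOD₅.
ΔS = 1110 − 8.66 = 1101 mg/L, so the substrate removal rate is 1690 × 1101/1000 = 1861 kg BOD₅/d.
P_X = Y_obs · Q(S₀ − S) = 0.6990 × 1861 = 1301 kg VSS/d.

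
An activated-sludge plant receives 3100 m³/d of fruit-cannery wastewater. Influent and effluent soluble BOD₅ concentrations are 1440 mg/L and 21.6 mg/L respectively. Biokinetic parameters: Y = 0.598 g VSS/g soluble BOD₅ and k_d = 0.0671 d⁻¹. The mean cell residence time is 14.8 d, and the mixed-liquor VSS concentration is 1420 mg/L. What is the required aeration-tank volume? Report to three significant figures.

V ≈ 13800 m³

From the SRT design equation V = Y Q (S₀−S) θ_c / [X (1 + k_d θ_c)] = 0.598 × 3100 × (1440 − 21.6) × 14.8 / [1420 × (1 + 0.0671 × 14.8)] = 3.89×10^7 / 2830 = 13750 m³.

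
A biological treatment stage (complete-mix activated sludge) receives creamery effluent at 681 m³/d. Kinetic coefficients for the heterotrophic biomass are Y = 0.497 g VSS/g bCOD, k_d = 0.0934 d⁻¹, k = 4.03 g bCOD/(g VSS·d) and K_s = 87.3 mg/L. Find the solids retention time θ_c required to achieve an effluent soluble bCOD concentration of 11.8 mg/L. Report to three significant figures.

θ_c ≈ 6.89 d

At the target effluent, Y k S/(K_s+S) = 0.497×4.03×11.8/99.10 = 0.2385 d⁻¹.
1/θ_c = 0.2385 − 0.0934 = 0.1451 d⁻¹, so θ_c = 6.892 d.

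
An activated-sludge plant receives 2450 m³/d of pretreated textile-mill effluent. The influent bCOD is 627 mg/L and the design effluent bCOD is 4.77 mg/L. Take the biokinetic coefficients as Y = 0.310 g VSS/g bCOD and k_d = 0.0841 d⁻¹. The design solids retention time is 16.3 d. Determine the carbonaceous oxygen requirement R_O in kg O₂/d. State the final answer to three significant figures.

The observed yield is Y_obs = Y/(1 + k_d·θ_c) = 0.310 / (1 + 0.0841 × 16.3) = 0.310 / 2.371 = 0.1308 g VSS per g bCOD removed.
Mass of bCOD removed per day: Q(S₀ − S) = 2450 × 622.2 g/m³ = 1524 kg/d.
Net sludge production P_X = 0.1308 × 1524 = 199.3 kg VSS/d.
R_O = Q·(S₀ − S) − 1.42·P_X = 1524 − 1.42 × 199.3 = 1241 kg O₂/d.

R_O ≈ 1240 kg O₂/d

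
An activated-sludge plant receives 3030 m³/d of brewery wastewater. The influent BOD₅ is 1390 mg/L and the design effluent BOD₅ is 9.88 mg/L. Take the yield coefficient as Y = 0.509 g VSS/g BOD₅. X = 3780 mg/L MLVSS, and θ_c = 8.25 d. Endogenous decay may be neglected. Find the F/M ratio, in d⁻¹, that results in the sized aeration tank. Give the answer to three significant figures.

F/M ≈ 0.240 d⁻¹

Biomass mass balance (decay neglected): V·X = Y·Q·(S₀ − S)·θ_c, so V = 0.509 × 3030 × (1390 − 9.88) × 8.25 / 3780 = 4646 m³.
Food-to-microorganism ratio F/M = Q S₀ / (V X) = 3030 × 1390 / (4646 × 3780) = 0.2398 d⁻¹.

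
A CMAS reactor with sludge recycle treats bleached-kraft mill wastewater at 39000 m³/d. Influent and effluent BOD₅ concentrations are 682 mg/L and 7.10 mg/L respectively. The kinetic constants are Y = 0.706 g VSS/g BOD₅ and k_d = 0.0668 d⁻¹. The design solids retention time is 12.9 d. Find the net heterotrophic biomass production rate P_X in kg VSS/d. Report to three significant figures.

P_X ≈ 9980 kg VSS/d

The observed yield is Y_obs = Y/(1 + k_d·θ_c) = 0.706 / (1 + 0.0668 × 12.9) = 0.706 / 1.862 = 0.3792 g VSS per g BOD₅ removed.
ΔS = 682 − 7.10 = 674.9 mg/L, so the substrate removal rate is 39000 × 674.9/1000 = 26321 kg BOD₅/d.
So the net sludge growth is P_X = 0.3792 × 26321 = 9981 kg VSS/d.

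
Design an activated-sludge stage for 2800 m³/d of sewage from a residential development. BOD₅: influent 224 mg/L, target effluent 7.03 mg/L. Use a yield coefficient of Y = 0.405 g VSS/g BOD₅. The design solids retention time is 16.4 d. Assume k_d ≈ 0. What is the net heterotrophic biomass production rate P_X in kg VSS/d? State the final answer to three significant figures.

P_X ≈ 246 kg VSS/d

No decay correction is needed, so Y_obs = Y = 0.405.
Mass of BOD₅ removed per day: Q(S₀ − S) = 2800 × 217.0 g/m³ = 607.5 kg/d.
Biomass produced: P_X = Y_obs·Q·ΔS = 0.4050 × 607.5 ≈ 246.0 kg VSS/d.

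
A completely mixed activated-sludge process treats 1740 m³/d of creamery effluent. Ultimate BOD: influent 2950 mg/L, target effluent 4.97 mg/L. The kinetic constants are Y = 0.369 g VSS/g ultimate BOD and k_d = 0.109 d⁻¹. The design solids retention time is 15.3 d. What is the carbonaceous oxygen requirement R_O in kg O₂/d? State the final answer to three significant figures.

R_O ≈ 4120 kg O₂/d

Correct the yield for decay: Y_obs = Y/(1 + k_d θ_c) = 0.369 / (1 + 0.109 × 15.3) = 0.369 / 2.668 = 0.1383.
Q·(S₀ − S) = 1740 × (2950 − 4.97) × 10⁻³ = 5124 kg/d removed.
Biomass synthesised: P_X = Y_obs × 5124 = 708.8 kg VSS/d.
R_O = Q·ΔS − 1.42 P_X = 5124 − 1007 = 4118 kg O₂/d.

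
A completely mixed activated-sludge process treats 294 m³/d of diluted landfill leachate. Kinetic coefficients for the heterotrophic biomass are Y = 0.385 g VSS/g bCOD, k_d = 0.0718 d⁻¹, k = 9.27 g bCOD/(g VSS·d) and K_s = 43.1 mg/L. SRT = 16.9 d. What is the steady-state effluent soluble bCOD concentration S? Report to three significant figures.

S ≈ 1.64 mg/L

From the Monod/SRT balance for a CMAS, S = K_s·(1+k_d θ_c)/[θ_c·(Y k − k_d) − 1] = 43.1 × (1 + 0.0718 × 16.9) / [16.9 × (0.385 × 9.27 − 0.0718) − 1] = 95.40 / 58.10 = 1.642 mg/L.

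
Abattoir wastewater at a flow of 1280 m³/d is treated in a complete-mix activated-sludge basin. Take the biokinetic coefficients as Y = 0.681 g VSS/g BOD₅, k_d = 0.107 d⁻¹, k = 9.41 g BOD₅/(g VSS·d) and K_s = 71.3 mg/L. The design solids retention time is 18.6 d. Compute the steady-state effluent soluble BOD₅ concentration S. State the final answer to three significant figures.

S ≈ 1.83 mg/L

Effluent substrate depends only on kinetics and SRT: S = K_s(1 + k_d θ_c) / [θ_c(Yk − k_d) − 1] = 71.3 × (1 + 0.107 × 18.6) / [18.6 × (0.681 × 9.41 − 0.107) − 1] = 213.2 / 116.2 = 1.835 mg/L.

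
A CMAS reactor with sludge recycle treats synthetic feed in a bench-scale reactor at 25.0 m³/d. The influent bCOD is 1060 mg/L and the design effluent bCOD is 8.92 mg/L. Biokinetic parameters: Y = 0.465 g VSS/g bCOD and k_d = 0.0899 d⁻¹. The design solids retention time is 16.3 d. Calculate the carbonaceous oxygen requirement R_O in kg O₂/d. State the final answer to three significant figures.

Y_obs = Y / (1 + k_d θ_c) = 0.465 / (1 + 0.0899 × 16.3) = 0.465 / 2.465 = 0.1886.
Q·(S₀ − S) = 25.0 × (1060 − 8.92) × 10⁻³ = 26.28 kg/d removed.
Net sludge production P_X = 0.1886 × 26.28 = 4.956 kg VSS/d.
R_O = Q·ΔS − 1.42 P_X = 26.28 − 7.038 = 19.24 kg O₂/d.

R_O ≈ 19.2 kg O₂/d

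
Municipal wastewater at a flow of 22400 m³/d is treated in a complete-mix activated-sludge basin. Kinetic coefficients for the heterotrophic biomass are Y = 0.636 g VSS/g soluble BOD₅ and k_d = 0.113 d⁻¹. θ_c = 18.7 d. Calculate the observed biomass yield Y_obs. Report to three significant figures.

Observed yield with endogenous decay: Y_obs = Y / (1 + k_d·θ_c) = 0.636 / (1 + 0.113 × 18.7) = 0.636 / 3.113 = 0.2043 g VSS/g soluble BOD₅.

Y_obs ≈ 0.204 g VSS/g soluble BOD₅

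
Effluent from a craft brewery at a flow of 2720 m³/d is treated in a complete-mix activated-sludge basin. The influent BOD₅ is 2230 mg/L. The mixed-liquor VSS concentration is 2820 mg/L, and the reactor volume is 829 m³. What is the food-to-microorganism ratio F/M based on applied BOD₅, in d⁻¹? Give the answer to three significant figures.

F/M = applied load / biomass = Q·S₀/(V·X) = 2720 × 2230 / (829.0 × 2820) = 2.595 d⁻¹.

F/M ≈ 2.59 d⁻¹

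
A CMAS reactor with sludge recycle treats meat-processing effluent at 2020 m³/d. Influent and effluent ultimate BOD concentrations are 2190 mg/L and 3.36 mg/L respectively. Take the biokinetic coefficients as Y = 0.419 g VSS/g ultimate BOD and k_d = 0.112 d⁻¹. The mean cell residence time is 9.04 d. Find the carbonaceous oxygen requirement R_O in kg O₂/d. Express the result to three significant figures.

The observed yield is Y_obs = Y/(1 + k_d·θ_c) = 0.419 / (1 + 0.112 × 9.04) = 0.419 / 2.012 = 0.2082 g VSS per g ultimate BOD removed.
Substrate removed = Q·(S₀ − S) = 2020 m³/d × (2190 − 3.36) g/m³ = 4.42×10^6 g/d = 4417 kg/d.
P_X = Y_obs·Q·(S₀ − S) = 0.2082 × 4417 = 919.6 kg VSS/d.
R_O = Q·ΔS − 1.42 P_X = 4417 − 1306 = 3111 kg O₂/d.

R_O ≈ 3110 kg O₂/d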